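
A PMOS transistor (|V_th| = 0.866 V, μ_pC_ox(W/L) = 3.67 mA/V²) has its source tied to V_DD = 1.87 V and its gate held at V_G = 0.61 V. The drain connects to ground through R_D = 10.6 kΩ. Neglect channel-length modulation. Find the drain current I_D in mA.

I_D = 0.164 mA

V_SG = V_DD − V_G = 1.87 − 0.61 = 1.26 V, so V_ov = 1.26 − 0.866 = 0.394 V.
Assume saturation: I_D = ½ k_p V_ov² = 0.5 × 3.67 × 0.394² = 0.285 mA, giving V_SD = V_DD − I_D R_D = 1.87 − 0.285 × 10.6 = -1.15 V.
But -1.15 V < V_ov = 0.394 V, so the device is actually in triode.
In triode I_D = k_p[V_ov V_SD − ½ V_SD²] and I_D = (V_DD − V_SD)/R_D. Equating: 19.5 V_SD² − 16.33 V_SD + 1.87 = 0, giving V_SD = 0.137 V (the root below V_ov).
I_D = (1.87 − 0.137) / 10.6 = 0.164 mA.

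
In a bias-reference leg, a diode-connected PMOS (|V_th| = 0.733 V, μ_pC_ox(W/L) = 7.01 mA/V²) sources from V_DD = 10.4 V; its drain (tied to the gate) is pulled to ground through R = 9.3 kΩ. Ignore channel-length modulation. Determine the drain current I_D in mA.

With gate tied to drain, V_SG = V_SD ≥ V_SG − |V_th|, so the device is in saturation.
KCL at the drain: ½ k_p (V_SG − |V_th|)² = (V_DD − V_SG)/R.
Let x = V_SG − 0.733. Then 32.6 x² + x − 9.667 = 0, giving x = 0.529 V (positive root), so V_SG = 1.26 V.
I_D = (V_DD − V_SG)/R = (10.4 − 1.26) / 9.3 = 0.983 mA.

I_D = 0.983 mA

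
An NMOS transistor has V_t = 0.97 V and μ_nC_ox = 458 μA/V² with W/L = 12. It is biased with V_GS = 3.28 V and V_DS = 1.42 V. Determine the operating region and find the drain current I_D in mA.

Triode; I_D = 12.5 mA

k_n = μ_nC_ox · (W/L) = 5.496 mA/V².
V_ov = V_GS − V_t = 3.28 − 0.97 = 2.31 V.
Since V_DS = 1.42 V < V_ov = 2.31 V, the device is in the triode region.
I_D = k_n [V_ov · V_DS − ½ V_DS²] = 5.496 × [2.31 × 1.42 − 0.5 × 1.42²] = 12.5 mA.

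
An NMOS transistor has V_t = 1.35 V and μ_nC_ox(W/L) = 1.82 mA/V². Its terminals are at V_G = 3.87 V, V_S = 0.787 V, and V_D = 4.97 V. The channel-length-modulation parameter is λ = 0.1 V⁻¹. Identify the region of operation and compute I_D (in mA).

V_GS = V_G − V_S = 3.87 − 0.787 = 3.08 V; V_DS = V_D − V_S = 4.97 − 0.787 = 4.18 V.
V_ov = V_GS − V_t = 3.08 − 1.35 = 1.73 V.
Since V_DS = 4.18 V ≥ V_ov = 1.73 V, the device is in saturation.
I_D = ½ k_n V_ov² (1 + λ V_DS) = 0.5 × 1.82 × 1.73² × (1 + 0.1 × 4.18) = 3.88 mA.

Saturation; I_D = 3.88 mA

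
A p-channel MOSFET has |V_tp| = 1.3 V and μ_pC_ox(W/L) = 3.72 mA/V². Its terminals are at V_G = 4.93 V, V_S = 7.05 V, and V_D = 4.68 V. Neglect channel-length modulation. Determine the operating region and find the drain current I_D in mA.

Saturation; I_D = 1.25 mA

V_SG = V_S − V_G = 7.05 − 4.93 = 2.12 V; V_SD = V_S − V_D = 7.05 − 4.68 = 2.37 V.
V_ov = V_SG − |V_tp| = 2.12 − 1.3 = 0.82 V.
Since V_SD = 2.37 V ≥ V_ov = 0.82 V, the device is in saturation.
I_D = ½ k_p V_ov² = 0.5 × 3.72 × 0.82² = 1.25 mA.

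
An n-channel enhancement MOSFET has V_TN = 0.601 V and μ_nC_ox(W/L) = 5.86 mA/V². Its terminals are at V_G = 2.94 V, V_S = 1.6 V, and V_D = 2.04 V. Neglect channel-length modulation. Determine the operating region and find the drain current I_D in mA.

Triode; I_D = 1.34 mA

V_GS = V_G − V_S = 2.94 − 1.6 = 1.34 V; V_DS = V_D − V_S = 2.04 − 1.6 = 0.44 V.
V_ov = V_GS − V_TN = 1.34 − 0.601 = 0.739 V.
Since V_DS = 0.44 V < V_ov = 0.739 V, the device is in the triode region.
I_D = k_n [V_ov · V_DS − ½ V_DS²] = 5.86 × [0.739 × 0.44 − 0.5 × 0.44²] = 1.34 mA.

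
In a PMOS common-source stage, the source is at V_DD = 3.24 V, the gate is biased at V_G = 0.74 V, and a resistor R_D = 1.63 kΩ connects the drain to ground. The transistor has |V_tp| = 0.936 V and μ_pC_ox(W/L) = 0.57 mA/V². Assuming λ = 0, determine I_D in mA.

I_D = 0.697 mA

V_SG = V_DD − V_G = 3.24 − 0.74 = 2.5 V, so V_ov = 2.5 − 0.936 = 1.56 V.
Assume saturation: I_D = ½ k_p V_ov² = 0.5 × 0.57 × 1.56² = 0.697 mA, giving V_SD = V_DD − I_D R_D = 3.24 − 0.697 × 1.63 = 2.1 V.
V_SD = 2.1 V ≥ V_ov = 1.56 V, confirming saturation.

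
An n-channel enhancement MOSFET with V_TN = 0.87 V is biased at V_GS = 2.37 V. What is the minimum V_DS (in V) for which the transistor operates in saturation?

V_DS,sat = 1.50 V

The boundary between triode and saturation is V_DS = V_GS − V_TN = V_ov.
V_ov = 2.37 − 0.87 = 1.5 V.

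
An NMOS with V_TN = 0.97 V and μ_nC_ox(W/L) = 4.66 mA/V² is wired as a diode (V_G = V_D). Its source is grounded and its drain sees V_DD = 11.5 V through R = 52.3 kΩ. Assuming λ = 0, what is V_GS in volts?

With gate tied to drain, V_GS = V_DS ≥ V_GS − V_TN, so the device is in saturation.
KCL at the drain: ½ k_n (V_GS − V_TN)² = (V_DD − V_GS)/R.
Let x = V_GS − 0.97. Then 122 x² + x − 10.53 = 0, giving x = 0.29 V (positive root), so V_GS = 1.26 V.
I_D = (V_DD − V_GS)/R = (11.5 − 1.26) / 52.3 = 0.196 mA.

V_GS = 1.26 V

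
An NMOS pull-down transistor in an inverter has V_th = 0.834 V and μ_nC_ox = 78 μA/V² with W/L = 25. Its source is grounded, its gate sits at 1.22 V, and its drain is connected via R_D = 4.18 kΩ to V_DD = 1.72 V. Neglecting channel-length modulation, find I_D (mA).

V_GS = V_G = 1.22 V, so V_ov = 1.22 − 0.834 = 0.386 V.
k_n = μ_nC_ox · (W/L) = 1.95 mA/V².
Assume saturation: I_D = ½ k_n V_ov² = 0.5 × 1.95 × 0.386² = 0.145 mA, giving V_DS = V_DD − I_D R_D = 1.72 − 0.145 × 4.18 = 1.11 V.
V_DS = 1.11 V ≥ V_ov = 0.386 V, confirming saturation.

I_D = 0.145 mA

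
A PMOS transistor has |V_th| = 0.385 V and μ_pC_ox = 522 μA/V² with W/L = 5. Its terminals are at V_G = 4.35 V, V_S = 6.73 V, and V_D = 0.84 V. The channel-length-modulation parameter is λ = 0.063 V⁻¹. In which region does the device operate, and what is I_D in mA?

V_SG = V_S − V_G = 6.73 − 4.35 = 2.38 V; V_SD = V_S − V_D = 6.73 − 0.84 = 5.89 V.
k_p = μ_pC_ox · (W/L) = 2.61 mA/V².
V_ov = V_SG − |V_th| = 2.38 − 0.385 = 2 V.
Since V_SD = 5.89 V ≥ V_ov = 2 V, the device is in saturation.
I_D = ½ k_p V_ov² (1 + λ V_SD) = 0.5 × 2.61 × 2² × (1 + 0.063 × 5.89) = 7.12 mA.

Saturation; I_D = 7.12 mA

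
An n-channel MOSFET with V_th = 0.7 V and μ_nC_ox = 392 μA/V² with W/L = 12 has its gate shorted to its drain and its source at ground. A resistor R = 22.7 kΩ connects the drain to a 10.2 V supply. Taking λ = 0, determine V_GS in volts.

With gate tied to drain, V_GS = V_DS ≥ V_GS − V_th, so the device is in saturation.
k_n = μ_nC_ox · (W/L) = 4.704 mA/V².
KCL at the drain: ½ k_n (V_GS − V_th)² = (V_DD − V_GS)/R.
Let x = V_GS − 0.7. Then 53.4 x² + x − 9.5 = 0, giving x = 0.413 V (positive root), so V_GS = 1.11 V.
I_D = (V_DD − V_GS)/R = (10.2 − 1.11) / 22.7 = 0.4 mA.

V_GS = 1.11 V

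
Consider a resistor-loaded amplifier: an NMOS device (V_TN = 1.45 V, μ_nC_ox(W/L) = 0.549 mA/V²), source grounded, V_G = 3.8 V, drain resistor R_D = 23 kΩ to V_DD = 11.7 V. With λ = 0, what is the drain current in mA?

V_GS = V_G = 3.8 V, so V_ov = 3.8 − 1.45 = 2.35 V.
Assume saturation: I_D = ½ k_n V_ov² = 0.5 × 0.549 × 2.35² = 1.52 mA, giving V_DS = V_DD − I_D R_D = 11.7 − 1.52 × 23 = -23.2 V.
But -23.2 V < V_ov = 2.35 V, so the device is actually in triode.
In triode I_D = k_n[V_ov V_DS − ½ V_DS²] and I_D = (V_DD − V_DS)/R_D. Equating: 6.31 V_DS² − 30.67 V_DS + 11.7 = 0, giving V_DS = 0.417 V (the root below V_ov).
I_D = (11.7 − 0.417) / 23 = 0.491 mA.

I_D = 0.491 mA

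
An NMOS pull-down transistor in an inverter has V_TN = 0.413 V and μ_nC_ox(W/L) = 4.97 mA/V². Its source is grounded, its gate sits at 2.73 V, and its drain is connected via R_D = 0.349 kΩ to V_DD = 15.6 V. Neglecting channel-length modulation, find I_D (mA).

V_GS = V_G = 2.73 V, so V_ov = 2.73 − 0.413 = 2.32 V.
Assume saturation: I_D = ½ k_n V_ov² = 0.5 × 4.97 × 2.32² = 13.3 mA, giving V_DS = V_DD − I_D R_D = 15.6 − 13.3 × 0.349 = 10.9 V.
V_DS = 10.9 V ≥ V_ov = 2.32 V, confirming saturation.

I_D = 13.3 mA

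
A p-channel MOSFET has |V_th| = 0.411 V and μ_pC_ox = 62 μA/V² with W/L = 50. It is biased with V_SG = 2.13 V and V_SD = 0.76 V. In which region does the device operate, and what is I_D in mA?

k_p = μ_pC_ox · (W/L) = 3.1 mA/V².
V_ov = V_SG − |V_th| = 2.13 − 0.411 = 1.72 V.
Since V_SD = 0.76 V < V_ov = 1.72 V, the device is in the triode region.
I_D = k_p [V_ov · V_SD − ½ V_SD²] = 3.1 × [1.72 × 0.76 − 0.5 × 0.76²] = 3.15 mA.

Triode; I_D = 3.15 mA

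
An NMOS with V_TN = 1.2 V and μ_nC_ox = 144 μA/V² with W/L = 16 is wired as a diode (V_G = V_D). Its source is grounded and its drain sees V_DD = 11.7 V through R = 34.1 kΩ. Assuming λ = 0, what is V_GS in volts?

V_GS = 1.70 V

With gate tied to drain, V_GS = V_DS ≥ V_GS − V_TN, so the device is in saturation.
k_n = μ_nC_ox · (W/L) = 2.304 mA/V².
KCL at the drain: ½ k_n (V_GS − V_TN)² = (V_DD − V_GS)/R.
Let x = V_GS − 1.2. Then 39.3 x² + x − 10.5 = 0, giving x = 0.504 V (positive root), so V_GS = 1.7 V.
I_D = (V_DD − V_GS)/R = (11.7 − 1.7) / 34.1 = 0.293 mA.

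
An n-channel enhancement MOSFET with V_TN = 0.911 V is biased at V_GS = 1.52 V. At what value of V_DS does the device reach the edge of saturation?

The boundary between triode and saturation is V_DS = V_GS − V_TN = V_ov.
V_ov = 1.52 − 0.911 = 0.609 V.

V_DS,sat = 0.609 V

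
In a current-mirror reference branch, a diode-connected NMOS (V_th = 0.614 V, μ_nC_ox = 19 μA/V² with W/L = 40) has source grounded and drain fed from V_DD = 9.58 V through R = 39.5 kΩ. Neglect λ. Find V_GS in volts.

V_GS = 1.35 V

With gate tied to drain, V_GS = V_DS ≥ V_GS − V_th, so the device is in saturation.
k_n = μ_nC_ox · (W/L) = 0.76 mA/V².
KCL at the drain: ½ k_n (V_GS − V_th)² = (V_DD − V_GS)/R.
Let x = V_GS − 0.614. Then 15 x² + x − 8.966 = 0, giving x = 0.74 V (positive root), so V_GS = 1.35 V.
I_D = (V_DD − V_GS)/R = (9.58 − 1.35) / 39.5 = 0.208 mA.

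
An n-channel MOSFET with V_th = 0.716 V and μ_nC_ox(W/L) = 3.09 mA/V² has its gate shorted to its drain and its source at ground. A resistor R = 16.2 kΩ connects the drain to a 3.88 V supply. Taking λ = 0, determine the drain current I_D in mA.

I_D = 0.175 mA

With gate tied to drain, V_GS = V_DS ≥ V_GS − V_th, so the device is in saturation.
KCL at the drain: ½ k_n (V_GS − V_th)² = (V_DD − V_GS)/R.
Let x = V_GS − 0.716. Then 25 x² + x − 3.164 = 0, giving x = 0.336 V (positive root), so V_GS = 1.05 V.
I_D = (V_DD − V_GS)/R = (3.88 − 1.05) / 16.2 = 0.175 mA.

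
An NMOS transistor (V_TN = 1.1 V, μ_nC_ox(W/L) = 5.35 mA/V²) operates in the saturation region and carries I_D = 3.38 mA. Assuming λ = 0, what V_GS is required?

V_GS = 2.22 V

In saturation I_D = ½ k_n (V_GS − V_TN)², so V_GS − V_TN = √(2 I_D / k_n) = √(2 × 3.38 / 5.35) = 1.12 V.
V_GS = 1.1 + 1.12 = 2.22 V.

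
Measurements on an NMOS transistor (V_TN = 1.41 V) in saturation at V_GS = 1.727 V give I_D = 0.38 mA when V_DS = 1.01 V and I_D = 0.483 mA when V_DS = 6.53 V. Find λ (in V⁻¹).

λ = 0.0517 V⁻¹

With V_GS fixed, I_D ∝ (1 + λ V_DS) in saturation, so I_D2/I_D1 = (1 + λ V_DS2)/(1 + λ V_DS1).
0.483/0.38 = 1.271 = (1 + 6.53 λ)/(1 + 1.01 λ).
Solving: λ (I_D1 V_DS2 − I_D2 V_DS1) = I_D2 − I_D1, so λ = (0.483 − 0.38) / (0.38 × 6.53 − 0.483 × 1.01) = 0.103 / 1.99 = 0.0517 V⁻¹.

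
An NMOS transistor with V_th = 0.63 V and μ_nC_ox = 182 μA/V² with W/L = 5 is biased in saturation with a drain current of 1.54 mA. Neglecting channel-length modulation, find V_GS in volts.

k_n = μ_nC_ox · (W/L) = 0.91 mA/V².
In saturation I_D = ½ k_n (V_GS − V_th)², so V_GS − V_th = √(2 I_D / k_n) = √(2 × 1.54 / 0.91) = 1.84 V.
V_GS = 0.63 + 1.84 = 2.47 V.

V_GS = 2.47 V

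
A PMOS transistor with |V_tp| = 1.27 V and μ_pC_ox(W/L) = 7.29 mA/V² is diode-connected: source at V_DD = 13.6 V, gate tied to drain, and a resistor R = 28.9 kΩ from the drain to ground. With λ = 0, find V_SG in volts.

With gate tied to drain, V_SG = V_SD ≥ V_SG − |V_tp|, so the device is in saturation.
KCL at the drain: ½ k_p (V_SG − |V_tp|)² = (V_DD − V_SG)/R.
Let x = V_SG − 1.27. Then 105 x² + x − 12.33 = 0, giving x = 0.337 V (positive root), so V_SG = 1.61 V.
I_D = (V_DD − V_SG)/R = (13.6 − 1.61) / 28.9 = 0.415 mA.

V_SG = 1.61 V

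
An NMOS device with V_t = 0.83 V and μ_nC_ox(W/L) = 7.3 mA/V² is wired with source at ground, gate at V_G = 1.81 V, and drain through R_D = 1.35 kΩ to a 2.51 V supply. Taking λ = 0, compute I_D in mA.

I_D = 1.66 mA

V_GS = V_G = 1.81 V, so V_ov = 1.81 − 0.83 = 0.98 V.
Assume saturation: I_D = ½ k_n V_ov² = 0.5 × 7.3 × 0.98² = 3.51 mA, giving V_DS = V_DD − I_D R_D = 2.51 − 3.51 × 1.35 = -2.22 V.
But -2.22 V < V_ov = 0.98 V, so the device is actually in triode.
In triode I_D = k_n[V_ov V_DS − ½ V_DS²] and I_D = (V_DD − V_DS)/R_D. Equating: 4.93 V_DS² − 10.66 V_DS + 2.51 = 0, giving V_DS = 0.269 V (the root below V_ov).
I_D = (2.51 − 0.269) / 1.35 = 1.66 mA.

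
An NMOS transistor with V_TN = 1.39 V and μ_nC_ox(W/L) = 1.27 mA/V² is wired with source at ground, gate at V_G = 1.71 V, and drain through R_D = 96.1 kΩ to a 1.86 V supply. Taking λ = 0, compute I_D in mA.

I_D = 0.0188 mA

V_GS = V_G = 1.71 V, so V_ov = 1.71 − 1.39 = 0.32 V.
Assume saturation: I_D = ½ k_n V_ov² = 0.5 × 1.27 × 0.32² = 0.065 mA, giving V_DS = V_DD − I_D R_D = 1.86 − 0.065 × 96.1 = -4.39 V.
But -4.39 V < V_ov = 0.32 V, so the device is actually in triode.
In triode I_D = k_n[V_ov V_DS − ½ V_DS²] and I_D = (V_DD − V_DS)/R_D. Equating: 61 V_DS² − 40.06 V_DS + 1.86 = 0, giving V_DS = 0.0503 V (the root below V_ov).
I_D = (1.86 − 0.0503) / 96.1 = 0.0188 mA.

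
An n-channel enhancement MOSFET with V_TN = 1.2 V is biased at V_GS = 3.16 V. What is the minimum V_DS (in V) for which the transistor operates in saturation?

The boundary between triode and saturation is V_DS = V_GS − V_TN = V_ov.
V_ov = 3.16 − 1.2 = 1.96 V.

V_DS,sat = 1.96 V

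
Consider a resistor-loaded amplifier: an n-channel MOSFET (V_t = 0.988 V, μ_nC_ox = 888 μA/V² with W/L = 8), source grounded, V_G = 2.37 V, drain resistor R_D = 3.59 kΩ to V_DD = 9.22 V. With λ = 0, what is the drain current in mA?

I_D = 2.49 mA

V_GS = V_G = 2.37 V, so V_ov = 2.37 − 0.988 = 1.38 V.
k_n = μ_nC_ox · (W/L) = 7.104 mA/V².
Assume saturation: I_D = ½ k_n V_ov² = 0.5 × 7.104 × 1.38² = 6.78 mA, giving V_DS = V_DD − I_D R_D = 9.22 − 6.78 × 3.59 = -15.1 V.
But -15.1 V < V_ov = 1.38 V, so the device is actually in triode.
In triode I_D = k_n[V_ov V_DS − ½ V_DS²] and I_D = (V_DD − V_DS)/R_D. Equating: 12.8 V_DS² − 36.25 V_DS + 9.22 = 0, giving V_DS = 0.282 V (the root below V_ov).
I_D = (9.22 − 0.282) / 3.59 = 2.49 mA.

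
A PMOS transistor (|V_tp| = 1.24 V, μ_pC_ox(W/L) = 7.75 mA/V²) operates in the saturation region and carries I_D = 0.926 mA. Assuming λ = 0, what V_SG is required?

V_SG = 1.73 V

In saturation I_D = ½ k_p (V_SG − |V_tp|)², so V_SG − |V_tp| = √(2 I_D / k_p) = √(2 × 0.926 / 7.75) = 0.489 V.
V_SG = 1.24 + 0.489 = 1.73 V.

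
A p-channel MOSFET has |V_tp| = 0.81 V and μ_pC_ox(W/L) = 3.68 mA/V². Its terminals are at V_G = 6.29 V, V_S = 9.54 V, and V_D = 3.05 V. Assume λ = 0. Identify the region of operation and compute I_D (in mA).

V_SG = V_S − V_G = 9.54 − 6.29 = 3.25 V; V_SD = V_S − V_D = 9.54 − 3.05 = 6.49 V.
V_ov = V_SG − |V_tp| = 3.25 − 0.81 = 2.44 V.
Since V_SD = 6.49 V ≥ V_ov = 2.44 V, the device is in saturation.
I_D = ½ k_p V_ov² = 0.5 × 3.68 × 2.44² = 11 mA.

Saturation; I_D = 11.0 mA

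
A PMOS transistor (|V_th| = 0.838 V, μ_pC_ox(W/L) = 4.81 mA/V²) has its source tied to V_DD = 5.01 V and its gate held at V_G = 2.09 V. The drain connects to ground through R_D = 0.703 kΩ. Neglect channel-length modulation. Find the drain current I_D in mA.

V_SG = V_DD − V_G = 5.01 − 2.09 = 2.92 V, so V_ov = 2.92 − 0.838 = 2.08 V.
Assume saturation: I_D = ½ k_p V_ov² = 0.5 × 4.81 × 2.08² = 10.4 mA, giving V_SD = V_DD − I_D R_D = 5.01 − 10.4 × 0.703 = -2.32 V.
But -2.32 V < V_ov = 2.08 V, so the device is actually in triode.
In triode I_D = k_p[V_ov V_SD − ½ V_SD²] and I_D = (V_DD − V_SD)/R_D. Equating: 1.69 V_SD² − 8.04 V_SD + 5.01 = 0, giving V_SD = 0.737 V (the root below V_ov).
I_D = (5.01 − 0.737) / 0.703 = 6.08 mA.

I_D = 6.08 mA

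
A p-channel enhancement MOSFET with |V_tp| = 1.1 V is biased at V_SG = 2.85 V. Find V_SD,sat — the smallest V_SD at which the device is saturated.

The boundary between triode and saturation is V_SD = V_SG − |V_tp| = V_ov.
V_ov = 2.85 − 1.1 = 1.75 V.

V_SD,sat = 1.75 V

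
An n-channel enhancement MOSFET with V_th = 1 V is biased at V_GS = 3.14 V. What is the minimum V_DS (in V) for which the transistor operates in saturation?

V_DS,sat = 2.14 V

The boundary between triode and saturation is V_DS = V_GS − V_th = V_ov.
V_ov = 3.14 − 1 = 2.14 V.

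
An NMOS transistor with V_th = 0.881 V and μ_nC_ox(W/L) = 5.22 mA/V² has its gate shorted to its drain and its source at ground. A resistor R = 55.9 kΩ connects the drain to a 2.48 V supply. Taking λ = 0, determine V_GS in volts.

V_GS = 0.982 V

With gate tied to drain, V_GS = V_DS ≥ V_GS − V_th, so the device is in saturation.
KCL at the drain: ½ k_n (V_GS − V_th)² = (V_DD − V_GS)/R.
Let x = V_GS − 0.881. Then 146 x² + x − 1.599 = 0, giving x = 0.101 V (positive root), so V_GS = 0.982 V.
I_D = (V_DD − V_GS)/R = (2.48 − 0.982) / 55.9 = 0.0268 mA.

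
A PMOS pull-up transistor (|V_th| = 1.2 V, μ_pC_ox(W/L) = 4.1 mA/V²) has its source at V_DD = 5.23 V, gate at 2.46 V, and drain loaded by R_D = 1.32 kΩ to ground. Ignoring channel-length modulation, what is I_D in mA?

I_D = 3.44 mA

V_SG = V_DD − V_G = 5.23 − 2.46 = 2.77 V, so V_ov = 2.77 − 1.2 = 1.57 V.
Assume saturation: I_D = ½ k_p V_ov² = 0.5 × 4.1 × 1.57² = 5.05 mA, giving V_SD = V_DD − I_D R_D = 5.23 − 5.05 × 1.32 = -1.44 V.
But -1.44 V < V_ov = 1.57 V, so the device is actually in triode.
In triode I_D = k_p[V_ov V_SD − ½ V_SD²] and I_D = (V_DD − V_SD)/R_D. Equating: 2.71 V_SD² − 9.497 V_SD + 5.23 = 0, giving V_SD = 0.684 V (the root below V_ov).
I_D = (5.23 − 0.684) / 1.32 = 3.44 mA.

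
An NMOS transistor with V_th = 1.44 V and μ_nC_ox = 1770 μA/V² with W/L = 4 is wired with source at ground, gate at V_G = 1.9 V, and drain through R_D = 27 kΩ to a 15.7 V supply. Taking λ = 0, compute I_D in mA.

V_GS = V_G = 1.9 V, so V_ov = 1.9 − 1.44 = 0.46 V.
k_n = μ_nC_ox · (W/L) = 7.08 mA/V².
Assume saturation: I_D = ½ k_n V_ov² = 0.5 × 7.08 × 0.46² = 0.749 mA, giving V_DS = V_DD − I_D R_D = 15.7 − 0.749 × 27 = -4.52 V.
But -4.52 V < V_ov = 0.46 V, so the device is actually in triode.
In triode I_D = k_n[V_ov V_DS − ½ V_DS²] and I_D = (V_DD − V_DS)/R_D. Equating: 95.6 V_DS² − 88.93 V_DS + 15.7 = 0, giving V_DS = 0.237 V (the root below V_ov).
I_D = (15.7 − 0.237) / 27 = 0.573 mA.

I_D = 0.573 mA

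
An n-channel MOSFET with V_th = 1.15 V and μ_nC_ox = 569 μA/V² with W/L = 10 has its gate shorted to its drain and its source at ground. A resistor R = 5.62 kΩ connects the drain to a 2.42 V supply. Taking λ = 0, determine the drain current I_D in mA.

I_D = 0.181 mA

With gate tied to drain, V_GS = V_DS ≥ V_GS − V_th, so the device is in saturation.
k_n = μ_nC_ox · (W/L) = 5.69 mA/V².
KCL at the drain: ½ k_n (V_GS − V_th)² = (V_DD − V_GS)/R.
Let x = V_GS − 1.15. Then 16 x² + x − 1.27 = 0, giving x = 0.252 V (positive root), so V_GS = 1.4 V.
I_D = (V_DD − V_GS)/R = (2.42 − 1.4) / 5.62 = 0.181 mA.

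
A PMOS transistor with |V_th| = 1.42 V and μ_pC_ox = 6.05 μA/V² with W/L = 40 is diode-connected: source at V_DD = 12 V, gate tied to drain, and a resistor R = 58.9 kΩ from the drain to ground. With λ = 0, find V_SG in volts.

V_SG = 2.57 V

With gate tied to drain, V_SG = V_SD ≥ V_SG − |V_th|, so the device is in saturation.
k_p = μ_pC_ox · (W/L) = 0.242 mA/V².
KCL at the drain: ½ k_p (V_SG − |V_th|)² = (V_DD − V_SG)/R.
Let x = V_SG − 1.42. Then 7.13 x² + x − 10.58 = 0, giving x = 1.15 V (positive root), so V_SG = 2.57 V.
I_D = (V_DD − V_SG)/R = (12 − 2.57) / 58.9 = 0.16 mA.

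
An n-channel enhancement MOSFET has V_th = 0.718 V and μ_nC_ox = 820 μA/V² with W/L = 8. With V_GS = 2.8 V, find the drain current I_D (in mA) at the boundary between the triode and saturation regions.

I_D = 14.2 mA

At the boundary V_DS = V_ov = V_GS − V_th = 2.8 − 0.718 = 2.08 V.
k_n = μ_nC_ox · (W/L) = 6.56 mA/V².
I_D = ½ k_n V_ov² = 0.5 × 6.56 × 2.08² = 14.2 mA.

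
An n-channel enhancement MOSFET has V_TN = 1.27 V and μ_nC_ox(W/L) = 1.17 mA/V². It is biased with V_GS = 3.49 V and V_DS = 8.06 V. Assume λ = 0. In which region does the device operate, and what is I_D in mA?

V_ov = V_GS − V_TN = 3.49 − 1.27 = 2.22 V.
Since V_DS = 8.06 V ≥ V_ov = 2.22 V, the device is in saturation.
I_D = ½ k_n V_ov² = 0.5 × 1.17 × 2.22² = 2.88 mA.

Saturation; I_D = 2.88 mA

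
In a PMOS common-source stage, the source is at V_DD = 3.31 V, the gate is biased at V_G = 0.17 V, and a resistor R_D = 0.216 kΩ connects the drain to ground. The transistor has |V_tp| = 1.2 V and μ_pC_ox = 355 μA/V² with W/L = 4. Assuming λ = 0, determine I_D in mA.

I_D = 2.67 mA

V_SG = V_DD − V_G = 3.31 − 0.17 = 3.14 V, so V_ov = 3.14 − 1.2 = 1.94 V.
k_p = μ_pC_ox · (W/L) = 1.42 mA/V².
Assume saturation: I_D = ½ k_p V_ov² = 0.5 × 1.42 × 1.94² = 2.67 mA, giving V_SD = V_DD − I_D R_D = 3.31 − 2.67 × 0.216 = 2.73 V.
V_SD = 2.73 V ≥ V_ov = 1.94 V, confirming saturation.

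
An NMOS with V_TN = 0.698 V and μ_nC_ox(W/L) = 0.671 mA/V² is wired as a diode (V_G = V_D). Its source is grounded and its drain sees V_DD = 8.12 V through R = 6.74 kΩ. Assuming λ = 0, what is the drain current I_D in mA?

With gate tied to drain, V_GS = V_DS ≥ V_GS − V_TN, so the device is in saturation.
KCL at the drain: ½ k_n (V_GS − V_TN)² = (V_DD − V_GS)/R.
Let x = V_GS − 0.698. Then 2.26 x² + x − 7.422 = 0, giving x = 1.6 V (positive root), so V_GS = 2.3 V.
I_D = (V_DD − V_GS)/R = (8.12 − 2.3) / 6.74 = 0.863 mA.

I_D = 0.863 mA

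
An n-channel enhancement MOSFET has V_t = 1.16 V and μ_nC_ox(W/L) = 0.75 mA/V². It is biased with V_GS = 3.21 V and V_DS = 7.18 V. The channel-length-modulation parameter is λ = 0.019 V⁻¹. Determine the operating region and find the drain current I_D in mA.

V_ov = V_GS − V_t = 3.21 − 1.16 = 2.05 V.
Since V_DS = 7.18 V ≥ V_ov = 2.05 V, the device is in saturation.
I_D = ½ k_n V_ov² (1 + λ V_DS) = 0.5 × 0.75 × 2.05² × (1 + 0.019 × 7.18) = 1.79 mA.

Saturation; I_D = 1.79 mA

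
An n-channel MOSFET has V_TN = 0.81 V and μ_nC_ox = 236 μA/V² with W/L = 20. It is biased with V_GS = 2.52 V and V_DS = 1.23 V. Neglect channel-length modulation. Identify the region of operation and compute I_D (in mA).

k_n = μ_nC_ox · (W/L) = 4.72 mA/V².
V_ov = V_GS − V_TN = 2.52 − 0.81 = 1.71 V.
Since V_DS = 1.23 V < V_ov = 1.71 V, the device is in the triode region.
I_D = k_n [V_ov · V_DS − ½ V_DS²] = 4.72 × [1.71 × 1.23 − 0.5 × 1.23²] = 6.36 mA.

Triode; I_D = 6.36 mA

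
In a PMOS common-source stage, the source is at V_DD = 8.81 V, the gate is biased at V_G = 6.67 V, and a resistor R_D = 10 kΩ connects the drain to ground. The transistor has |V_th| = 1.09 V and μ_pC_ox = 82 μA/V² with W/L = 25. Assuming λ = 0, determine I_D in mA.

V_SG = V_DD − V_G = 8.81 − 6.67 = 2.14 V, so V_ov = 2.14 − 1.09 = 1.05 V.
k_p = μ_pC_ox · (W/L) = 2.05 mA/V².
Assume saturation: I_D = ½ k_p V_ov² = 0.5 × 2.05 × 1.05² = 1.13 mA, giving V_SD = V_DD − I_D R_D = 8.81 − 1.13 × 10 = -2.49 V.
But -2.49 V < V_ov = 1.05 V, so the device is actually in triode.
In triode I_D = k_p[V_ov V_SD − ½ V_SD²] and I_D = (V_DD − V_SD)/R_D. Equating: 10.2 V_SD² − 22.53 V_SD + 8.81 = 0, giving V_SD = 0.509 V (the root below V_ov).
I_D = (8.81 − 0.509) / 10 = 0.83 mA.

I_D = 0.830 mA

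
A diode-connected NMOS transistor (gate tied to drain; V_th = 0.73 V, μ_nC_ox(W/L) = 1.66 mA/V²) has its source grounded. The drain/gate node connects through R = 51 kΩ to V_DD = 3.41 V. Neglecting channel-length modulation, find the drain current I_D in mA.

With gate tied to drain, V_GS = V_DS ≥ V_GS − V_th, so the device is in saturation.
KCL at the drain: ½ k_n (V_GS − V_th)² = (V_DD − V_GS)/R.
Let x = V_GS − 0.73. Then 42.3 x² + x − 2.68 = 0, giving x = 0.24 V (positive root), so V_GS = 0.97 V.
I_D = (V_DD − V_GS)/R = (3.41 − 0.97) / 51 = 0.0478 mA.

I_D = 0.0478 mA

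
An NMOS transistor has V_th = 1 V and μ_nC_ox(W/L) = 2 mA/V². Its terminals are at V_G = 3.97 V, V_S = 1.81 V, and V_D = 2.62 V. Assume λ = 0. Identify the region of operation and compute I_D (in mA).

Triode; I_D = 1.22 mA

V_GS = V_G − V_S = 3.97 − 1.81 = 2.16 V; V_DS = V_D − V_S = 2.62 − 1.81 = 0.81 V.
V_ov = V_GS − V_th = 2.16 − 1 = 1.16 V.
Since V_DS = 0.81 V < V_ov = 1.16 V, the device is in the triode region.
I_D = k_n [V_ov · V_DS − ½ V_DS²] = 2 × [1.16 × 0.81 − 0.5 × 0.81²] = 1.22 mA.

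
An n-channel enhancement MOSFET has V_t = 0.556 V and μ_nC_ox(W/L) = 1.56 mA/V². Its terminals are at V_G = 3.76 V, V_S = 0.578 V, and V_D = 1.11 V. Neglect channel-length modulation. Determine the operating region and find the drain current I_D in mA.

V_GS = V_G − V_S = 3.76 − 0.578 = 3.18 V; V_DS = V_D − V_S = 1.11 − 0.578 = 0.532 V.
V_ov = V_GS − V_t = 3.18 − 0.556 = 2.63 V.
Since V_DS = 0.532 V < V_ov = 2.63 V, the device is in the triode region.
I_D = k_n [V_ov · V_DS − ½ V_DS²] = 1.56 × [2.63 × 0.532 − 0.5 × 0.532²] = 1.96 mA.

Triode; I_D = 1.96 mA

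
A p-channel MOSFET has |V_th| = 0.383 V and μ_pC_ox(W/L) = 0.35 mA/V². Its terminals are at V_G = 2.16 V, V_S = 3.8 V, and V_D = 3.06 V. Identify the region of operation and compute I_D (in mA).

V_SG = V_S − V_G = 3.8 − 2.16 = 1.64 V; V_SD = V_S − V_D = 3.8 − 3.06 = 0.74 V.
V_ov = V_SG − |V_th| = 1.64 − 0.383 = 1.26 V.
Since V_SD = 0.74 V < V_ov = 1.26 V, the device is in the triode region.
I_D = k_p [V_ov · V_SD − ½ V_SD²] = 0.35 × [1.26 × 0.74 − 0.5 × 0.74²] = 0.23 mA.

Triode; I_D = 0.230 mA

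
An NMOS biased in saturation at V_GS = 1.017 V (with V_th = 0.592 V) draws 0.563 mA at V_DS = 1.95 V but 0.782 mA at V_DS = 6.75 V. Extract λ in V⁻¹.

With V_GS fixed, I_D ∝ (1 + λ V_DS) in saturation, so I_D2/I_D1 = (1 + λ V_DS2)/(1 + λ V_DS1).
0.782/0.563 = 1.389 = (1 + 6.75 λ)/(1 + 1.95 λ).
Solving: λ (I_D1 V_DS2 − I_D2 V_DS1) = I_D2 − I_D1, so λ = (0.782 − 0.563) / (0.563 × 6.75 − 0.782 × 1.95) = 0.219 / 2.28 = 0.0962 V⁻¹.

λ = 0.0962 V⁻¹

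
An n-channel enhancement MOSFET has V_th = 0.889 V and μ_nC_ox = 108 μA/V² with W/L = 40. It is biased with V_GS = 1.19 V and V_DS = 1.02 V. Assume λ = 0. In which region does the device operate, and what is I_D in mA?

Saturation; I_D = 0.196 mA

k_n = μ_nC_ox · (W/L) = 4.32 mA/V².
V_ov = V_GS − V_th = 1.19 − 0.889 = 0.301 V.
Since V_DS = 1.02 V ≥ V_ov = 0.301 V, the device is in saturation.
I_D = ½ k_n V_ov² = 0.5 × 4.32 × 0.301² = 0.196 mA.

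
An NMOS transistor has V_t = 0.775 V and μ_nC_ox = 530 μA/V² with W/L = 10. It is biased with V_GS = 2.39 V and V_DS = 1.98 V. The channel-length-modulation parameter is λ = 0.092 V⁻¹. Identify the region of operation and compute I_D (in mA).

Saturation; I_D = 8.17 mA

k_n = μ_nC_ox · (W/L) = 5.3 mA/V².
V_ov = V_GS − V_t = 2.39 − 0.775 = 1.62 V.
Since V_DS = 1.98 V ≥ V_ov = 1.62 V, the device is in saturation.
I_D = ½ k_n V_ov² (1 + λ V_DS) = 0.5 × 5.3 × 1.62² × (1 + 0.092 × 1.98) = 8.17 mA.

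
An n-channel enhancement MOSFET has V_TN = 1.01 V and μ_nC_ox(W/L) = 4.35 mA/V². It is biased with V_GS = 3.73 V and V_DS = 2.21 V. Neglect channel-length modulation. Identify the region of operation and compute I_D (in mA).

Triode; I_D = 15.5 mA

V_ov = V_GS − V_TN = 3.73 − 1.01 = 2.72 V.
Since V_DS = 2.21 V < V_ov = 2.72 V, the device is in the triode region.
I_D = k_n [V_ov · V_DS − ½ V_DS²] = 4.35 × [2.72 × 2.21 − 0.5 × 2.21²] = 15.5 mA.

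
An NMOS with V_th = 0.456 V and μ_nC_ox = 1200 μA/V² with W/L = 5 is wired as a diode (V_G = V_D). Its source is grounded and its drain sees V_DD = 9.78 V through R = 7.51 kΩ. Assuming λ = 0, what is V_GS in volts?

V_GS = 1.08 V

With gate tied to drain, V_GS = V_DS ≥ V_GS − V_th, so the device is in saturation.
k_n = μ_nC_ox · (W/L) = 6 mA/V².
KCL at the drain: ½ k_n (V_GS − V_th)² = (V_DD − V_GS)/R.
Let x = V_GS − 0.456. Then 22.5 x² + x − 9.324 = 0, giving x = 0.622 V (positive root), so V_GS = 1.08 V.
I_D = (V_DD − V_GS)/R = (9.78 − 1.08) / 7.51 = 1.16 mA.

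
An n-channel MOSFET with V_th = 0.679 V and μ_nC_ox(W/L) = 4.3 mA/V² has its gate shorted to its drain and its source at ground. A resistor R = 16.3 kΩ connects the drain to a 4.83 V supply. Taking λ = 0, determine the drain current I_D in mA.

I_D = 0.234 mA

With gate tied to drain, V_GS = V_DS ≥ V_GS − V_th, so the device is in saturation.
KCL at the drain: ½ k_n (V_GS − V_th)² = (V_DD − V_GS)/R.
Let x = V_GS − 0.679. Then 35 x² + x − 4.151 = 0, giving x = 0.33 V (positive root), so V_GS = 1.01 V.
I_D = (V_DD − V_GS)/R = (4.83 − 1.01) / 16.3 = 0.234 mA.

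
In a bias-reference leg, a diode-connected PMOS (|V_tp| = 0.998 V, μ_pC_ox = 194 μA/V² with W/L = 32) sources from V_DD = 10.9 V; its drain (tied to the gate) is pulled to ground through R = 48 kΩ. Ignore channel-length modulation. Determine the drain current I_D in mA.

With gate tied to drain, V_SG = V_SD ≥ V_SG − |V_tp|, so the device is in saturation.
k_p = μ_pC_ox · (W/L) = 6.208 mA/V².
KCL at the drain: ½ k_p (V_SG − |V_tp|)² = (V_DD − V_SG)/R.
Let x = V_SG − 0.998. Then 149 x² + x − 9.902 = 0, giving x = 0.254 V (positive root), so V_SG = 1.25 V.
I_D = (V_DD − V_SG)/R = (10.9 − 1.25) / 48 = 0.201 mA.

I_D = 0.201 mA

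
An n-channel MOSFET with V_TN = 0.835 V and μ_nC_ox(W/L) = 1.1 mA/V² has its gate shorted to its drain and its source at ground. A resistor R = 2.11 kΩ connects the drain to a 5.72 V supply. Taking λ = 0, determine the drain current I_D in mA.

I_D = 1.53 mA

With gate tied to drain, V_GS = V_DS ≥ V_GS − V_TN, so the device is in saturation.
KCL at the drain: ½ k_n (V_GS − V_TN)² = (V_DD − V_GS)/R.
Let x = V_GS − 0.835. Then 1.16 x² + x − 4.885 = 0, giving x = 1.67 V (positive root), so V_GS = 2.5 V.
I_D = (V_DD − V_GS)/R = (5.72 − 2.5) / 2.11 = 1.53 mA.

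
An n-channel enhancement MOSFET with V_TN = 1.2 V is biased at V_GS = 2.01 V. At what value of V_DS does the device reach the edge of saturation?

The boundary between triode and saturation is V_DS = V_GS − V_TN = V_ov.
V_ov = 2.01 − 1.2 = 0.81 V.

V_DS,sat = 0.810 V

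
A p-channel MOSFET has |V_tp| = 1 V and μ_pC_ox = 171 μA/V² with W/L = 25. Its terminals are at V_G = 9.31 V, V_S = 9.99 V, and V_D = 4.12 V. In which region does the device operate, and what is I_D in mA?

V_SG = V_S − V_G = 9.99 − 9.31 = 0.68 V; V_SD = V_S − V_D = 9.99 − 4.12 = 5.87 V.
V_SG = 0.68 V < |V_tp| = 1 V, so the transistor is in cutoff.

Cutoff; I_D = 0 mA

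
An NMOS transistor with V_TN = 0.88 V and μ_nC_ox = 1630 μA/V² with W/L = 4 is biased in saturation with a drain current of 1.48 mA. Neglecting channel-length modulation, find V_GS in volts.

V_GS = 1.55 V

k_n = μ_nC_ox · (W/L) = 6.52 mA/V².
In saturation I_D = ½ k_n (V_GS − V_TN)², so V_GS − V_TN = √(2 I_D / k_n) = √(2 × 1.48 / 6.52) = 0.674 V.
V_GS = 0.88 + 0.674 = 1.55 V.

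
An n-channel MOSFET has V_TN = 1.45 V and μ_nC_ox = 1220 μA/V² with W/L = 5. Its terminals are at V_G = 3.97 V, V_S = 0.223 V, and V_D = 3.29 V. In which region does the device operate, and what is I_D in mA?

Saturation; I_D = 16.1 mA

V_GS = V_G − V_S = 3.97 − 0.223 = 3.75 V; V_DS = V_D − V_S = 3.29 − 0.223 = 3.07 V.
k_n = μ_nC_ox · (W/L) = 6.1 mA/V².
V_ov = V_GS − V_TN = 3.75 − 1.45 = 2.3 V.
Since V_DS = 3.07 V ≥ V_ov = 2.3 V, the device is in saturation.
I_D = ½ k_n V_ov² = 0.5 × 6.1 × 2.3² = 16.1 mA.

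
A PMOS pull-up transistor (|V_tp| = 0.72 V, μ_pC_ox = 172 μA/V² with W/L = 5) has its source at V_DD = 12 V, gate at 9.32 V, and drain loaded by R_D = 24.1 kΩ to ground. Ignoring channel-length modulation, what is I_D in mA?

V_SG = V_DD − V_G = 12 − 9.32 = 2.68 V, so V_ov = 2.68 − 0.72 = 1.96 V.
k_p = μ_pC_ox · (W/L) = 0.86 mA/V².
Assume saturation: I_D = ½ k_p V_ov² = 0.5 × 0.86 × 1.96² = 1.65 mA, giving V_SD = V_DD − I_D R_D = 12 − 1.65 × 24.1 = -27.8 V.
But -27.8 V < V_ov = 1.96 V, so the device is actually in triode.
In triode I_D = k_p[V_ov V_SD − ½ V_SD²] and I_D = (V_DD − V_SD)/R_D. Equating: 10.4 V_SD² − 41.62 V_SD + 12 = 0, giving V_SD = 0.313 V (the root below V_ov).
I_D = (12 − 0.313) / 24.1 = 0.485 mA.

I_D = 0.485 mA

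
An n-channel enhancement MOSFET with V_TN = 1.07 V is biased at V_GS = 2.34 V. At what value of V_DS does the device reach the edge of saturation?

V_DS,sat = 1.27 V

The boundary between triode and saturation is V_DS = V_GS − V_TN = V_ov.
V_ov = 2.34 − 1.07 = 1.27 V.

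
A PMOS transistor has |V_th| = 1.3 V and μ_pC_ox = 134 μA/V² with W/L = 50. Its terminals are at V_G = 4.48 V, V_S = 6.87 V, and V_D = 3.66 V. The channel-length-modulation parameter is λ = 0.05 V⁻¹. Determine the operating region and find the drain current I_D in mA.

Saturation; I_D = 4.62 mA

V_SG = V_S − V_G = 6.87 − 4.48 = 2.39 V; V_SD = V_S − V_D = 6.87 − 3.66 = 3.21 V.
k_p = μ_pC_ox · (W/L) = 6.7 mA/V².
V_ov = V_SG − |V_th| = 2.39 − 1.3 = 1.09 V.
Since V_SD = 3.21 V ≥ V_ov = 1.09 V, the device is in saturation.
I_D = ½ k_p V_ov² (1 + λ V_SD) = 0.5 × 6.7 × 1.09² × (1 + 0.05 × 3.21) = 4.62 mA.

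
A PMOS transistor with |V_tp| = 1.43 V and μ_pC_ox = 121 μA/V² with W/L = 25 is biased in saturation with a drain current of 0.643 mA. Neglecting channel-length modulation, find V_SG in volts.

V_SG = 2.08 V

k_p = μ_pC_ox · (W/L) = 3.025 mA/V².
In saturation I_D = ½ k_p (V_SG − |V_tp|)², so V_SG − |V_tp| = √(2 I_D / k_p) = √(2 × 0.643 / 3.025) = 0.652 V.
V_SG = 1.43 + 0.652 = 2.08 V.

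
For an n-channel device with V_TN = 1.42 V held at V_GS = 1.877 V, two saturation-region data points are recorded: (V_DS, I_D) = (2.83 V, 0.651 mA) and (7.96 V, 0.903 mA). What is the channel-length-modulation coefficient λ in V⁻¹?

λ = 0.0959 V⁻¹

With V_GS fixed, I_D ∝ (1 + λ V_DS) in saturation, so I_D2/I_D1 = (1 + λ V_DS2)/(1 + λ V_DS1).
0.903/0.651 = 1.387 = (1 + 7.96 λ)/(1 + 2.83 λ).
Solving: λ (I_D1 V_DS2 − I_D2 V_DS1) = I_D2 − I_D1, so λ = (0.903 − 0.651) / (0.651 × 7.96 − 0.903 × 2.83) = 0.252 / 2.63 = 0.0959 V⁻¹.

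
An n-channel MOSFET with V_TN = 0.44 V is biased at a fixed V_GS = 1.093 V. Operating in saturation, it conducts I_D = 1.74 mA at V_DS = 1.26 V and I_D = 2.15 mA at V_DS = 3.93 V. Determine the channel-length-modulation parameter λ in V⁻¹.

With V_GS fixed, I_D ∝ (1 + λ V_DS) in saturation, so I_D2/I_D1 = (1 + λ V_DS2)/(1 + λ V_DS1).
2.15/1.74 = 1.236 = (1 + 3.93 λ)/(1 + 1.26 λ).
Solving: λ (I_D1 V_DS2 − I_D2 V_DS1) = I_D2 − I_D1, so λ = (2.15 − 1.74) / (1.74 × 3.93 − 2.15 × 1.26) = 0.41 / 4.13 = 0.0993 V⁻¹.

λ = 0.0993 V⁻¹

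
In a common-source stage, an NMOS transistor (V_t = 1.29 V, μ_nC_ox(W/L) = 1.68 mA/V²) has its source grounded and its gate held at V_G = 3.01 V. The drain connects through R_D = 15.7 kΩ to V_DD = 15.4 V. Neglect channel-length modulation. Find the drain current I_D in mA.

V_GS = V_G = 3.01 V, so V_ov = 3.01 − 1.29 = 1.72 V.
Assume saturation: I_D = ½ k_n V_ov² = 0.5 × 1.68 × 1.72² = 2.49 mA, giving V_DS = V_DD − I_D R_D = 15.4 − 2.49 × 15.7 = -23.6 V.
But -23.6 V < V_ov = 1.72 V, so the device is actually in triode.
In triode I_D = k_n[V_ov V_DS − ½ V_DS²] and I_D = (V_DD − V_DS)/R_D. Equating: 13.2 V_DS² − 46.37 V_DS + 15.4 = 0, giving V_DS = 0.371 V (the root below V_ov).
I_D = (15.4 − 0.371) / 15.7 = 0.957 mA.

I_D = 0.957 mA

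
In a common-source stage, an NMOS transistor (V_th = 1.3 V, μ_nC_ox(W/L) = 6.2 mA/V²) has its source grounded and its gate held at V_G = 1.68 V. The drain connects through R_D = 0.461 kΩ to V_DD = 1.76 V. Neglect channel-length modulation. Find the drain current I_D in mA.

I_D = 0.448 mA

V_GS = V_G = 1.68 V, so V_ov = 1.68 − 1.3 = 0.38 V.
Assume saturation: I_D = ½ k_n V_ov² = 0.5 × 6.2 × 0.38² = 0.448 mA, giving V_DS = V_DD − I_D R_D = 1.76 − 0.448 × 0.461 = 1.55 V.
V_DS = 1.55 V ≥ V_ov = 0.38 V, confirming saturation.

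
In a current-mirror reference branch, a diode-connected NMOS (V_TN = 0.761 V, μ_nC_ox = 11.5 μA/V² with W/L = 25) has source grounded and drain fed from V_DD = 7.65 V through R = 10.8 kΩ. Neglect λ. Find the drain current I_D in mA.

I_D = 0.470 mA

With gate tied to drain, V_GS = V_DS ≥ V_GS − V_TN, so the device is in saturation.
k_n = μ_nC_ox · (W/L) = 0.2875 mA/V².
KCL at the drain: ½ k_n (V_GS − V_TN)² = (V_DD − V_GS)/R.
Let x = V_GS − 0.761. Then 1.55 x² + x − 6.889 = 0, giving x = 1.81 V (positive root), so V_GS = 2.57 V.
I_D = (V_DD − V_GS)/R = (7.65 − 2.57) / 10.8 = 0.47 mA.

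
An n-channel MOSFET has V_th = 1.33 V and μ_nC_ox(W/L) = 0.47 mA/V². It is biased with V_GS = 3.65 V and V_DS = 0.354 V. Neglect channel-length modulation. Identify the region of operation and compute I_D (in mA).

V_ov = V_GS − V_th = 3.65 − 1.33 = 2.32 V.
Since V_DS = 0.354 V < V_ov = 2.32 V, the device is in the triode region.
I_D = k_n [V_ov · V_DS − ½ V_DS²] = 0.47 × [2.32 × 0.354 − 0.5 × 0.354²] = 0.357 mA.

Triode; I_D = 0.357 mA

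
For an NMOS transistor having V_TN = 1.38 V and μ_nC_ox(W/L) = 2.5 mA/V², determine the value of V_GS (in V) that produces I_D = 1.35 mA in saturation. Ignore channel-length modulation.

V_GS = 2.42 V

In saturation I_D = ½ k_n (V_GS − V_TN)², so V_GS − V_TN = √(2 I_D / k_n) = √(2 × 1.35 / 2.5) = 1.04 V.
V_GS = 1.38 + 1.04 = 2.42 V.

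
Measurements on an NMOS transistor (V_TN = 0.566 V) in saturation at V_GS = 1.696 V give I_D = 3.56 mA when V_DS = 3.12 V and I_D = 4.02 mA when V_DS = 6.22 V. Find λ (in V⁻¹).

With V_GS fixed, I_D ∝ (1 + λ V_DS) in saturation, so I_D2/I_D1 = (1 + λ V_DS2)/(1 + λ V_DS1).
4.02/3.56 = 1.129 = (1 + 6.22 λ)/(1 + 3.12 λ).
Solving: λ (I_D1 V_DS2 − I_D2 V_DS1) = I_D2 − I_D1, so λ = (4.02 − 3.56) / (3.56 × 6.22 − 4.02 × 3.12) = 0.46 / 9.6 = 0.0479 V⁻¹.

λ = 0.0479 V⁻¹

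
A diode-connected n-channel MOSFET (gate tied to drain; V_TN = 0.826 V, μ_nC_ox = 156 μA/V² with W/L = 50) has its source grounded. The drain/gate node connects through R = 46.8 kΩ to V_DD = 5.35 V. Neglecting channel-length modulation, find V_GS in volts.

V_GS = 0.981 V

With gate tied to drain, V_GS = V_DS ≥ V_GS − V_TN, so the device is in saturation.
k_n = μ_nC_ox · (W/L) = 7.8 mA/V².
KCL at the drain: ½ k_n (V_GS − V_TN)² = (V_DD − V_GS)/R.
Let x = V_GS − 0.826. Then 183 x² + x − 4.524 = 0, giving x = 0.155 V (positive root), so V_GS = 0.981 V.
I_D = (V_DD − V_GS)/R = (5.35 − 0.981) / 46.8 = 0.0934 mA.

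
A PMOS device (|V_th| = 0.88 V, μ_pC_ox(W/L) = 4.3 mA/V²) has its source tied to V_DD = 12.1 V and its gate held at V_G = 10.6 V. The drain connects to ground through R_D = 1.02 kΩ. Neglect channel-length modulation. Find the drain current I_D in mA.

V_SG = V_DD − V_G = 12.1 − 10.6 = 1.5 V, so V_ov = 1.5 − 0.88 = 0.62 V.
Assume saturation: I_D = ½ k_p V_ov² = 0.5 × 4.3 × 0.62² = 0.826 mA, giving V_SD = V_DD − I_D R_D = 12.1 − 0.826 × 1.02 = 11.3 V.
V_SD = 11.3 V ≥ V_ov = 0.62 V, confirming saturation.

I_D = 0.826 mA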